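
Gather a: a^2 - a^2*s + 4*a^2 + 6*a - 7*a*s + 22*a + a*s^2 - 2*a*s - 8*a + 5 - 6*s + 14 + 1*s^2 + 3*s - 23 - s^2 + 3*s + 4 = a^2*(5 - s) + a*(s^2 - 9*s + 20)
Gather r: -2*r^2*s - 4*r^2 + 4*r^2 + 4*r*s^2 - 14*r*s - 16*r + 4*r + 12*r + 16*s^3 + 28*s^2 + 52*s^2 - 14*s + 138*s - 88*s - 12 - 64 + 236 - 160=-2*r^2*s + r*(4*s^2 - 14*s) + 16*s^3 + 80*s^2 + 36*s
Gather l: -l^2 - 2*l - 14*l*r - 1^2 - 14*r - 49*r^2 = -l^2 + l*(-14*r - 2) - 49*r^2 - 14*r - 1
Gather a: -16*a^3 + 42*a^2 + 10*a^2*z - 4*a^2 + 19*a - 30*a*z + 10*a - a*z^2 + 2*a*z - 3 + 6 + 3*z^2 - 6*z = -16*a^3 + a^2*(10*z + 38) + a*(-z^2 - 28*z + 29) + 3*z^2 - 6*z + 3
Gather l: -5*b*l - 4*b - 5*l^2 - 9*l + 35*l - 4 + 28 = -4*b - 5*l^2 + l*(26 - 5*b) + 24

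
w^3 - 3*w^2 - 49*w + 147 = (w - 7)*(w - 3)*(w + 7)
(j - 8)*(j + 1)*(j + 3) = j^3 - 4*j^2 - 29*j - 24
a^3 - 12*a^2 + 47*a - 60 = (a - 5)*(a - 4)*(a - 3)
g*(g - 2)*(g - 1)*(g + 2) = g^4 - g^3 - 4*g^2 + 4*g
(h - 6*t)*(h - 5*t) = h^2 - 11*h*t + 30*t^2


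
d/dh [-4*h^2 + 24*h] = 24 - 8*h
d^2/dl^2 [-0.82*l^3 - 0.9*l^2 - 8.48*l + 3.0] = -4.92*l - 1.8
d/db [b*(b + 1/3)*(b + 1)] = 3*b^2 + 8*b/3 + 1/3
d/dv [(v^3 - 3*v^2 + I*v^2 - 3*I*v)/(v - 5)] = (2*v^3 + v^2*(-18 + I) + 10*v*(3 - I) + 15*I)/(v^2 - 10*v + 25)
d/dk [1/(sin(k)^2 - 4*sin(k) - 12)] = 2*(2 - sin(k))*cos(k)/((sin(k) - 6)^2*(sin(k) + 2)^2)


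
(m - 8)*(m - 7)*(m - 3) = m^3 - 18*m^2 + 101*m - 168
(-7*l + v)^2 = 49*l^2 - 14*l*v + v^2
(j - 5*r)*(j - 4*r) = j^2 - 9*j*r + 20*r^2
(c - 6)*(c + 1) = c^2 - 5*c - 6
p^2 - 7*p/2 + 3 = (p - 2)*(p - 3/2)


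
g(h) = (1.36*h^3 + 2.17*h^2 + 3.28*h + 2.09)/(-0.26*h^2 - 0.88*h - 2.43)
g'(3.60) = -4.40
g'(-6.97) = -6.24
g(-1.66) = 2.13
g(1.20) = -2.98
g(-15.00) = 86.92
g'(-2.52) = -8.04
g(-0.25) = -0.62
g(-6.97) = 42.10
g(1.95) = -5.22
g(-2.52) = 7.60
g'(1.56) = -2.99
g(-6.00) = 35.83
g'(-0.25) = -0.89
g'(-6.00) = -6.74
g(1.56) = -3.98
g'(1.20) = -2.56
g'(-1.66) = -4.36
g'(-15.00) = -5.34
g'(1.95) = -3.38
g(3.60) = -11.76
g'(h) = (0.52*h + 0.88)*(1.36*h^3 + 2.17*h^2 + 3.28*h + 2.09)/(-0.26*h^2 - 0.88*h - 2.43)^2 + (4.08*h^2 + 4.34*h + 3.28)/(-0.26*h^2 - 0.88*h - 2.43)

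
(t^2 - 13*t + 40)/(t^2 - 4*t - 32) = (t - 5)/(t + 4)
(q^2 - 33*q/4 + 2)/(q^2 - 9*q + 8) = (q - 1/4)/(q - 1)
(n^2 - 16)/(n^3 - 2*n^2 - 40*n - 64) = (n - 4)/(n^2 - 6*n - 16)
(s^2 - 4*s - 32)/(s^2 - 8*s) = (s + 4)/s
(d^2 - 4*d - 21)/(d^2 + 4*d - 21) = (d^2 - 4*d - 21)/(d^2 + 4*d - 21)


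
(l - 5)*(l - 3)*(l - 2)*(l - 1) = l^4 - 11*l^3 + 41*l^2 - 61*l + 30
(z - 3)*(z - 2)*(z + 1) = z^3 - 4*z^2 + z + 6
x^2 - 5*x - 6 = (x - 6)*(x + 1)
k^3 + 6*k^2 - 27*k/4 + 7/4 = (k - 1/2)^2*(k + 7)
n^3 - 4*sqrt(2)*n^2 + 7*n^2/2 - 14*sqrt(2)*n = n*(n + 7/2)*(n - 4*sqrt(2))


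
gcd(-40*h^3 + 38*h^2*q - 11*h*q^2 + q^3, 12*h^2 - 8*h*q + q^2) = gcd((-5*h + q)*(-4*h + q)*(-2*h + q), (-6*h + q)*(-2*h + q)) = -2*h + q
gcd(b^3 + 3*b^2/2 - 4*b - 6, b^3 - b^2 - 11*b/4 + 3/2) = b^2 - b/2 - 3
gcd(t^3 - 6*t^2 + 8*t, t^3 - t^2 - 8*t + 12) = t - 2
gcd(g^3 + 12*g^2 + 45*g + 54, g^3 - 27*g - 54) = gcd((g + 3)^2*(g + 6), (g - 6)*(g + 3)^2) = g^2 + 6*g + 9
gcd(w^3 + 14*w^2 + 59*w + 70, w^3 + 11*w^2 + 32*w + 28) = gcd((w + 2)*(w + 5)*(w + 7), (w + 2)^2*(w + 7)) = w^2 + 9*w + 14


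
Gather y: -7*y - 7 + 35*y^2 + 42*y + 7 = 35*y^2 + 35*y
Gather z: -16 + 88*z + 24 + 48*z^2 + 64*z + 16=48*z^2 + 152*z + 24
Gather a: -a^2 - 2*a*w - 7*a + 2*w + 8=-a^2 + a*(-2*w - 7) + 2*w + 8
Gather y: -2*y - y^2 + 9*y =-y^2 + 7*y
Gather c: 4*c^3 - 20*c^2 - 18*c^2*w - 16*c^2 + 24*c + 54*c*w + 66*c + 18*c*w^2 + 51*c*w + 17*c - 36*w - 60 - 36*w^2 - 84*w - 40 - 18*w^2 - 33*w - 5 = 4*c^3 + c^2*(-18*w - 36) + c*(18*w^2 + 105*w + 107) - 54*w^2 - 153*w - 105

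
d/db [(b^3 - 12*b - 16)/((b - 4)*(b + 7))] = (b^2 + 14*b + 24)/(b^2 + 14*b + 49)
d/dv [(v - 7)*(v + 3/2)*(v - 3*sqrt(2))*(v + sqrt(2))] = 4*v^3 - 33*v^2/2 - 6*sqrt(2)*v^2 - 33*v + 22*sqrt(2)*v + 21*sqrt(2) + 33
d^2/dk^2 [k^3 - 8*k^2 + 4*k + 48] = 6*k - 16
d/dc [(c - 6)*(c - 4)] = 2*c - 10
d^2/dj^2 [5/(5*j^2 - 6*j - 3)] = 10*(25*j^2 - 30*j - 4*(5*j - 3)^2 - 15)/(-5*j^2 + 6*j + 3)^3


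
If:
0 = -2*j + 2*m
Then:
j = m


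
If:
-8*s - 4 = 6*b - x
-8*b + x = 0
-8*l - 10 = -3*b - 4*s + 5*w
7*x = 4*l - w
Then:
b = x/8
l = 71*x/56 - 3/7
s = x/32 - 1/2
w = -27*x/14 - 12/7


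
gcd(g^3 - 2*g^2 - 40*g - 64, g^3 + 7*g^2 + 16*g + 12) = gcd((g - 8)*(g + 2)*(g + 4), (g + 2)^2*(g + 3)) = g + 2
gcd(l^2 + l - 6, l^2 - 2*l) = l - 2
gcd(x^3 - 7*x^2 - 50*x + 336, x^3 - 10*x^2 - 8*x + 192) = x^2 - 14*x + 48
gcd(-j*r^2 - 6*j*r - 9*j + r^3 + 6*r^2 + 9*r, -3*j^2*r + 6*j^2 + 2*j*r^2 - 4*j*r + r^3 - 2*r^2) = -j + r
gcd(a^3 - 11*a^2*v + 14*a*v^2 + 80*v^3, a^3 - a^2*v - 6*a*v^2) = a + 2*v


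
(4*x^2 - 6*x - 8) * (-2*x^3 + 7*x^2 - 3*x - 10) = -8*x^5 + 40*x^4 - 38*x^3 - 78*x^2 + 84*x + 80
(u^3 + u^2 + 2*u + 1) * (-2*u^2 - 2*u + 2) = -2*u^5 - 4*u^4 - 4*u^3 - 4*u^2 + 2*u + 2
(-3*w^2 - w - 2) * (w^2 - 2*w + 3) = -3*w^4 + 5*w^3 - 9*w^2 + w - 6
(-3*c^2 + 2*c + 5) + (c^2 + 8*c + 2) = -2*c^2 + 10*c + 7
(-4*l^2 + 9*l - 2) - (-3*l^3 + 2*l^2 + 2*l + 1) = 3*l^3 - 6*l^2 + 7*l - 3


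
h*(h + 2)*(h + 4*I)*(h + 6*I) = h^4 + 2*h^3 + 10*I*h^3 - 24*h^2 + 20*I*h^2 - 48*h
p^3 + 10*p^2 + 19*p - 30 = (p - 1)*(p + 5)*(p + 6)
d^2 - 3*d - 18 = (d - 6)*(d + 3)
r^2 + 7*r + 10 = (r + 2)*(r + 5)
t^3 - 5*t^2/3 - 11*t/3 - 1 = (t - 3)*(t + 1/3)*(t + 1)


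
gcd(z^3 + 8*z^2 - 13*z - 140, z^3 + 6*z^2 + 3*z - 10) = z + 5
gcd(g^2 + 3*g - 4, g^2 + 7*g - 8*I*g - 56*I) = 1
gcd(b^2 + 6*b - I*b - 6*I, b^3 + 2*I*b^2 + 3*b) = b - I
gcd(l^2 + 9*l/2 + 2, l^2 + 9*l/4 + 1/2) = 1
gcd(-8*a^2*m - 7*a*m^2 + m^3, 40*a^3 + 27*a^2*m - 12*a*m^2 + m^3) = 8*a^2 + 7*a*m - m^2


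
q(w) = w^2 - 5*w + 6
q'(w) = 2*w - 5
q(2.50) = -0.25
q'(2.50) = 0.00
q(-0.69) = 9.93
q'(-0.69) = -6.38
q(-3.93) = 41.09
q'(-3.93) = -12.86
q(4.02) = 2.06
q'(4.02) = 3.04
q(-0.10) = 6.51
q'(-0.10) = -5.20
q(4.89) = 5.46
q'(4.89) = 4.78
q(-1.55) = 16.15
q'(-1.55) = -8.10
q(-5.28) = 60.28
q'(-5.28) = -15.56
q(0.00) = 6.00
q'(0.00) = -5.00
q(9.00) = 42.00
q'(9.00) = 13.00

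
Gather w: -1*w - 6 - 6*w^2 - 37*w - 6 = -6*w^2 - 38*w - 12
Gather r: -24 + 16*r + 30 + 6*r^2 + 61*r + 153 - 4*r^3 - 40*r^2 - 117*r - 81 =-4*r^3 - 34*r^2 - 40*r + 78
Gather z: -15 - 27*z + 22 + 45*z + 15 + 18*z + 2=36*z + 24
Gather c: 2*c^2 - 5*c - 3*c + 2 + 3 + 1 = 2*c^2 - 8*c + 6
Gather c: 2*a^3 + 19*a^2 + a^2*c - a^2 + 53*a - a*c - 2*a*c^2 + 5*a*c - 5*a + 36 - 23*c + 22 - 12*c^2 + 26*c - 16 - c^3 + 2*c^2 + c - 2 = 2*a^3 + 18*a^2 + 48*a - c^3 + c^2*(-2*a - 10) + c*(a^2 + 4*a + 4) + 40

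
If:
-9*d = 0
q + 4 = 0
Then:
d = 0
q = -4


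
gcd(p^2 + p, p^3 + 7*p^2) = p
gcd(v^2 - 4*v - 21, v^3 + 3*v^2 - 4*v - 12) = v + 3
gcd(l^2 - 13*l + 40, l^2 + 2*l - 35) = l - 5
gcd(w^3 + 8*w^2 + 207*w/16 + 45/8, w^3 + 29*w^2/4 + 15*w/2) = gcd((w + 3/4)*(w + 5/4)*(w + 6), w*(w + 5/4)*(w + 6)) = w^2 + 29*w/4 + 15/2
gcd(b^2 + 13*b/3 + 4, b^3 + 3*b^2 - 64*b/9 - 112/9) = b + 4/3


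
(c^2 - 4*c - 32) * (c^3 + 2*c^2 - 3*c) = c^5 - 2*c^4 - 43*c^3 - 52*c^2 + 96*c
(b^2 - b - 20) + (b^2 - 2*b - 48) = 2*b^2 - 3*b - 68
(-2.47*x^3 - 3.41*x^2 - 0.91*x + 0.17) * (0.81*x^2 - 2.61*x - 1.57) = -2.0007*x^5 + 3.6846*x^4 + 12.0409*x^3 + 7.8665*x^2 + 0.985*x - 0.2669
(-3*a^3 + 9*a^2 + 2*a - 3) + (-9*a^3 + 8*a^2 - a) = -12*a^3 + 17*a^2 + a - 3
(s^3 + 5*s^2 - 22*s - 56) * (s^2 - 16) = s^5 + 5*s^4 - 38*s^3 - 136*s^2 + 352*s + 896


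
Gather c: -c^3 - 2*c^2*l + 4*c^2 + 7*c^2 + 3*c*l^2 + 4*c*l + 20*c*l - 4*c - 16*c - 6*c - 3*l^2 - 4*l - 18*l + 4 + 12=-c^3 + c^2*(11 - 2*l) + c*(3*l^2 + 24*l - 26) - 3*l^2 - 22*l + 16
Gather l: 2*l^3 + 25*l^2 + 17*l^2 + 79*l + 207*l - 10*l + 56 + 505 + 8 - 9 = 2*l^3 + 42*l^2 + 276*l + 560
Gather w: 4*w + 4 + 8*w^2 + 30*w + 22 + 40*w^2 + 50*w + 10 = 48*w^2 + 84*w + 36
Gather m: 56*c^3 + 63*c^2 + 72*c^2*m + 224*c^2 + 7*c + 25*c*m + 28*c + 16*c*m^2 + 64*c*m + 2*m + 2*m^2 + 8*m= 56*c^3 + 287*c^2 + 35*c + m^2*(16*c + 2) + m*(72*c^2 + 89*c + 10)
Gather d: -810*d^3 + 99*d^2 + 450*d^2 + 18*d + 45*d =-810*d^3 + 549*d^2 + 63*d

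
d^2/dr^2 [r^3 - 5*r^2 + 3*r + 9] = 6*r - 10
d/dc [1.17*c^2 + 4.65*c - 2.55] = 2.34*c + 4.65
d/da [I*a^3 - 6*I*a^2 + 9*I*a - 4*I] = 3*I*(a^2 - 4*a + 3)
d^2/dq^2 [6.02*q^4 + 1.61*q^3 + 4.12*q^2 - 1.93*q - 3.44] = 72.24*q^2 + 9.66*q + 8.24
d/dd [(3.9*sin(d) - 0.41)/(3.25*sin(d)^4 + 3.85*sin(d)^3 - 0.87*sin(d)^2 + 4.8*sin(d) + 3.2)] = (-38.025*sin(d)^4 - 24.7*sin(d)^3 + 8.1285*sin(d)^2 - 0.7134*sin(d) + 14.448)*cos(d)/(10.5625*sin(d)^8 + 25.025*sin(d)^7 + 9.1675*sin(d)^6 + 24.501*sin(d)^5 + 58.5169*sin(d)^4 + 16.288*sin(d)^3 + 17.472*sin(d)^2 + 30.72*sin(d) + 10.24)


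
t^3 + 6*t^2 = t^2*(t + 6)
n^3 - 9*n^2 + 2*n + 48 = (n - 8)*(n - 3)*(n + 2)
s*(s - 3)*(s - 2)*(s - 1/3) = s^4 - 16*s^3/3 + 23*s^2/3 - 2*s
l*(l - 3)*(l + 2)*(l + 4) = l^4 + 3*l^3 - 10*l^2 - 24*l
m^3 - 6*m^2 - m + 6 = (m - 6)*(m - 1)*(m + 1)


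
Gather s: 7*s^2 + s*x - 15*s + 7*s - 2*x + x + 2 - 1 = 7*s^2 + s*(x - 8) - x + 1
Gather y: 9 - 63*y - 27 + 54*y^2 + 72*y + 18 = 54*y^2 + 9*y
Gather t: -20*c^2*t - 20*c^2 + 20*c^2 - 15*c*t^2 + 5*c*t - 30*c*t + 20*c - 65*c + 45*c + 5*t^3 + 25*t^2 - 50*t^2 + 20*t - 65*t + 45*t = 5*t^3 + t^2*(-15*c - 25) + t*(-20*c^2 - 25*c)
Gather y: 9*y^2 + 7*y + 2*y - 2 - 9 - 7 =9*y^2 + 9*y - 18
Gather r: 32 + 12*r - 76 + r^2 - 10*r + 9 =r^2 + 2*r - 35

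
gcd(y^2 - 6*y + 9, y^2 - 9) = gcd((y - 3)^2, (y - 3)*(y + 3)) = y - 3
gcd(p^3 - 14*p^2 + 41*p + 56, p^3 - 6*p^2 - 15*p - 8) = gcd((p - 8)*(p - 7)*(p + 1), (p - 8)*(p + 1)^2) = p^2 - 7*p - 8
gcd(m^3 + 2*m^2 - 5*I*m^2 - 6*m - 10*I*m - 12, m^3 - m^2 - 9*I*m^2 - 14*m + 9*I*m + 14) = m - 2*I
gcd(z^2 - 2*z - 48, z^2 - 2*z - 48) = z^2 - 2*z - 48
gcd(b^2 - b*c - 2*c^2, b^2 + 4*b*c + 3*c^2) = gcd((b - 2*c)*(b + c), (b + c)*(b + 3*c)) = b + c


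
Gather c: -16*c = -16*c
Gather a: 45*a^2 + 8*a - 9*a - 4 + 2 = 45*a^2 - a - 2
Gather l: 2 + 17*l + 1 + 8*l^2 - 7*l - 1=8*l^2 + 10*l + 2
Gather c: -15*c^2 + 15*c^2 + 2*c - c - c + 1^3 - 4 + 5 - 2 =0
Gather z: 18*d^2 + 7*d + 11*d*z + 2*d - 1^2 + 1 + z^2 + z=18*d^2 + 9*d + z^2 + z*(11*d + 1)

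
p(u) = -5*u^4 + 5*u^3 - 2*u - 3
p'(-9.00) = 15793.00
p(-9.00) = -36435.00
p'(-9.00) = 15793.00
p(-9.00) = -36435.00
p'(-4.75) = 2479.88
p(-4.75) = -3074.69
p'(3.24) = -524.78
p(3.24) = -390.42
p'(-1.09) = 41.72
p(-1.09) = -14.35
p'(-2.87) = 594.35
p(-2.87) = -454.69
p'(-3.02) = 685.68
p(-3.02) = -550.59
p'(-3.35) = 918.24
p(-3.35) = -814.00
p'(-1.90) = 189.33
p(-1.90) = -98.66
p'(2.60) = -252.12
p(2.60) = -148.81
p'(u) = -20*u^3 + 15*u^2 - 2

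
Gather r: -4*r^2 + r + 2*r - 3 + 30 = -4*r^2 + 3*r + 27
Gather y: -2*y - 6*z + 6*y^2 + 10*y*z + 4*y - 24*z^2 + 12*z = 6*y^2 + y*(10*z + 2) - 24*z^2 + 6*z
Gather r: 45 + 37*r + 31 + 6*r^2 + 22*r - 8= 6*r^2 + 59*r + 68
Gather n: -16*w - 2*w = -18*w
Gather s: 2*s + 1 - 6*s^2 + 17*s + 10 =-6*s^2 + 19*s + 11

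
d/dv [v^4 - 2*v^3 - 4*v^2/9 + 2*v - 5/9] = 4*v^3 - 6*v^2 - 8*v/9 + 2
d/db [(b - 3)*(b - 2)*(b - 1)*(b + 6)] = 4*b^3 - 50*b + 60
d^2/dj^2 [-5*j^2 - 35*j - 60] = -10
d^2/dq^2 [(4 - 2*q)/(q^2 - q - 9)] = 4*((q - 2)*(2*q - 1)^2 + 3*(q - 1)*(-q^2 + q + 9))/(-q^2 + q + 9)^3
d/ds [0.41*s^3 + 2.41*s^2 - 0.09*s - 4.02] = 1.23*s^2 + 4.82*s - 0.09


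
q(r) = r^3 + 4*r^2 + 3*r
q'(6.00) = 159.00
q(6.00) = 378.00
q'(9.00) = 318.00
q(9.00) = 1080.00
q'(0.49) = 7.64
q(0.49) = 2.55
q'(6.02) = 159.88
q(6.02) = 381.19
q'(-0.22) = 1.39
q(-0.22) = -0.48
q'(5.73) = 147.34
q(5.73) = 336.65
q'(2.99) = 53.74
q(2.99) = 71.46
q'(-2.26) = 0.24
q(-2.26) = 2.11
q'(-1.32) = -2.33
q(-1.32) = 0.71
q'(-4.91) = 36.04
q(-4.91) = -36.67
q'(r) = 3*r^2 + 8*r + 3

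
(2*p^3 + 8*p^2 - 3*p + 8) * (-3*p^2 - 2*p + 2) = -6*p^5 - 28*p^4 - 3*p^3 - 2*p^2 - 22*p + 16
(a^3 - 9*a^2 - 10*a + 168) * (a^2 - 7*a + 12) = a^5 - 16*a^4 + 65*a^3 + 130*a^2 - 1296*a + 2016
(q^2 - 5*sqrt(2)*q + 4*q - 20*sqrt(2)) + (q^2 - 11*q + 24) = 2*q^2 - 5*sqrt(2)*q - 7*q - 20*sqrt(2) + 24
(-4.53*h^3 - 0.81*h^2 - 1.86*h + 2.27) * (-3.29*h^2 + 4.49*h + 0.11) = 14.9037*h^5 - 17.6748*h^4 + 1.9842*h^3 - 15.9088*h^2 + 9.9877*h + 0.2497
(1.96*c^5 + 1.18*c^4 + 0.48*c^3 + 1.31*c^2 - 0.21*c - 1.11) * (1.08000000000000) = 2.1168*c^5 + 1.2744*c^4 + 0.5184*c^3 + 1.4148*c^2 - 0.2268*c - 1.1988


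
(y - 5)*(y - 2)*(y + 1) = y^3 - 6*y^2 + 3*y + 10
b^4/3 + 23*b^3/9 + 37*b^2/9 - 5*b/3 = b*(b/3 + 1)*(b - 1/3)*(b + 5)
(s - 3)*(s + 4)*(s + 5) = s^3 + 6*s^2 - 7*s - 60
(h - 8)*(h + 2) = h^2 - 6*h - 16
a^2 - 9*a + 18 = (a - 6)*(a - 3)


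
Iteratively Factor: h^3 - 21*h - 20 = (h - 5)*(h^2 + 5*h + 4) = (h - 5)*(h + 1)*(h + 4)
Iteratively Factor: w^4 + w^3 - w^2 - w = (w + 1)*(w^3 - w) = (w + 1)^2*(w^2 - w) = w*(w + 1)^2*(w - 1)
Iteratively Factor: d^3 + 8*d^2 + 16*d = (d + 4)*(d^2 + 4*d) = d*(d + 4)*(d + 4)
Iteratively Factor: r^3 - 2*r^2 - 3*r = (r - 3)*(r^2 + r) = (r - 3)*(r + 1)*(r)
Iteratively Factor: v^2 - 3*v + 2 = (v - 1)*(v - 2)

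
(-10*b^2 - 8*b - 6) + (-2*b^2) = -12*b^2 - 8*b - 6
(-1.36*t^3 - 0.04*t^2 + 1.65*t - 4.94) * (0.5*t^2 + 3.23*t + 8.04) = -0.68*t^5 - 4.4128*t^4 - 10.2386*t^3 + 2.5379*t^2 - 2.6902*t - 39.7176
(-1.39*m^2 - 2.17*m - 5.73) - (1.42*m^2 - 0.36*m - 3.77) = -2.81*m^2 - 1.81*m - 1.96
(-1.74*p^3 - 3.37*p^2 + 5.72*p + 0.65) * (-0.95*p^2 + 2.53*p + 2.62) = 1.653*p^5 - 1.2007*p^4 - 18.5189*p^3 + 5.0247*p^2 + 16.6309*p + 1.703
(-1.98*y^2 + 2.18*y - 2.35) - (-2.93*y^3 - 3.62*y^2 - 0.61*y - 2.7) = 2.93*y^3 + 1.64*y^2 + 2.79*y + 0.35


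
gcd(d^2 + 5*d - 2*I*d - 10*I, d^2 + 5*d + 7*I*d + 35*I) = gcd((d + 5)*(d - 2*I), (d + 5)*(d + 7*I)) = d + 5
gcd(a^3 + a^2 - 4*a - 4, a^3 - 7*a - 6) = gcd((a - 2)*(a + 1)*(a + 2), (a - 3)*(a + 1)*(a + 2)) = a^2 + 3*a + 2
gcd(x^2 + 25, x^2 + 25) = x^2 + 25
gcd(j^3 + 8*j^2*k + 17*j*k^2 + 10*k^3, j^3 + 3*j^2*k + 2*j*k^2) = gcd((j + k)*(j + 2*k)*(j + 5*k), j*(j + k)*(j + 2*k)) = j^2 + 3*j*k + 2*k^2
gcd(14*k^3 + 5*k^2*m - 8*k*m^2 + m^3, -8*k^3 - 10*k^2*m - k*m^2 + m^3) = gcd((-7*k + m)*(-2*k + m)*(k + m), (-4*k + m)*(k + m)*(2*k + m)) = k + m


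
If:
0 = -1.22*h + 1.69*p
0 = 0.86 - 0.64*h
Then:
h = 1.34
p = 0.97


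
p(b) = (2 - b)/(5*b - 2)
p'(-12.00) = 0.00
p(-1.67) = -0.35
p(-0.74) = -0.48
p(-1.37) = -0.38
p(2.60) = -0.05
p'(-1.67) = -0.07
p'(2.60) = -0.07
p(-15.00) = -0.22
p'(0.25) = -14.22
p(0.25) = -2.33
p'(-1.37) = -0.10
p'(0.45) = -128.00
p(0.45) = 6.20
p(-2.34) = -0.32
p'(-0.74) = -0.25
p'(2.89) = -0.05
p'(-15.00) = 0.00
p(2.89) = -0.07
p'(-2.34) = -0.04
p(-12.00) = -0.23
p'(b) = -5*(2 - b)/(5*b - 2)^2 - 1/(5*b - 2)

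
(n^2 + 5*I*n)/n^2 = (n + 5*I)/n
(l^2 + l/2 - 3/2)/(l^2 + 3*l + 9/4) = 2*(l - 1)/(2*l + 3)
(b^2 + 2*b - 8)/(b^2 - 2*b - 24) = (b - 2)/(b - 6)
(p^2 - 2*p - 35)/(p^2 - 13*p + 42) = (p + 5)/(p - 6)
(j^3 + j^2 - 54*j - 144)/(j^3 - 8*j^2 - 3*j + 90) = (j^2 - 2*j - 48)/(j^2 - 11*j + 30)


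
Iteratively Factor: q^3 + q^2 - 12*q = (q)*(q^2 + q - 12) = q*(q - 3)*(q + 4)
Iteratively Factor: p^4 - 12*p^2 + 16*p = (p)*(p^3 - 12*p + 16) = p*(p + 4)*(p^2 - 4*p + 4) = p*(p - 2)*(p + 4)*(p - 2)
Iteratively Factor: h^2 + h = (h + 1)*(h)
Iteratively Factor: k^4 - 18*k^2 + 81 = (k + 3)*(k^3 - 3*k^2 - 9*k + 27) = (k + 3)^2*(k^2 - 6*k + 9) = (k - 3)*(k + 3)^2*(k - 3)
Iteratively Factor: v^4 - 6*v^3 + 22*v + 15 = (v - 3)*(v^3 - 3*v^2 - 9*v - 5) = (v - 3)*(v + 1)*(v^2 - 4*v - 5) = (v - 3)*(v + 1)^2*(v - 5)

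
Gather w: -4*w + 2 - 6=-4*w - 4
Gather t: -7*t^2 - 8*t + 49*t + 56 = -7*t^2 + 41*t + 56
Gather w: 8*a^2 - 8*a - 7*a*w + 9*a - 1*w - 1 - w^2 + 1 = 8*a^2 + a - w^2 + w*(-7*a - 1)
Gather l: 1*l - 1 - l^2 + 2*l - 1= -l^2 + 3*l - 2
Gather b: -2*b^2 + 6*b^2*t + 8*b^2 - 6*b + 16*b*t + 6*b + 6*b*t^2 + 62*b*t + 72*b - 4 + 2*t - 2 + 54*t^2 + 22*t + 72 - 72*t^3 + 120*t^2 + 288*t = b^2*(6*t + 6) + b*(6*t^2 + 78*t + 72) - 72*t^3 + 174*t^2 + 312*t + 66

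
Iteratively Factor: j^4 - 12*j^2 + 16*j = (j - 2)*(j^3 + 2*j^2 - 8*j) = j*(j - 2)*(j^2 + 2*j - 8) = j*(j - 2)^2*(j + 4)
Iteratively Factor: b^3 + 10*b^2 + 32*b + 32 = (b + 4)*(b^2 + 6*b + 8) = (b + 2)*(b + 4)*(b + 4)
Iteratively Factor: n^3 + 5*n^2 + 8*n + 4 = (n + 2)*(n^2 + 3*n + 2) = (n + 1)*(n + 2)*(n + 2)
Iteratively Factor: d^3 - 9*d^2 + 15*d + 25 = (d - 5)*(d^2 - 4*d - 5) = (d - 5)^2*(d + 1)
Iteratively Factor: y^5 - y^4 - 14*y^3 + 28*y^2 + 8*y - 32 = (y + 1)*(y^4 - 2*y^3 - 12*y^2 + 40*y - 32) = (y - 2)*(y + 1)*(y^3 - 12*y + 16) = (y - 2)*(y + 1)*(y + 4)*(y^2 - 4*y + 4) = (y - 2)^2*(y + 1)*(y + 4)*(y - 2)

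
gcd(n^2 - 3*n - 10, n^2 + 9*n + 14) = n + 2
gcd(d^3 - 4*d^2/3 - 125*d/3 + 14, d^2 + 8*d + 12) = d + 6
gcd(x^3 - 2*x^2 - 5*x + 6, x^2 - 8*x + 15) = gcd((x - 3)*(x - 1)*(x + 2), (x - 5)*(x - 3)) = x - 3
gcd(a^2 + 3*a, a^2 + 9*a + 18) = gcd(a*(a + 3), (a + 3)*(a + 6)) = a + 3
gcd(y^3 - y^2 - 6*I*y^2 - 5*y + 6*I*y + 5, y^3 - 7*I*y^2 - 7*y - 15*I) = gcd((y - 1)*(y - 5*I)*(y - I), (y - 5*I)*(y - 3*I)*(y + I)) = y - 5*I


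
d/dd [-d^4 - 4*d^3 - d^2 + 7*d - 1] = -4*d^3 - 12*d^2 - 2*d + 7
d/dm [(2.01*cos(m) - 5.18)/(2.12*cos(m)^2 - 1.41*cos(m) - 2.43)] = (4.2612*cos(m)^2 - 21.9632*cos(m) + 12.1881)*sin(m)/(4.4944*cos(m)^4 - 5.9784*cos(m)^3 - 8.3151*cos(m)^2 + 6.8526*cos(m) + 5.9049)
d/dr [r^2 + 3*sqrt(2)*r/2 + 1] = 2*r + 3*sqrt(2)/2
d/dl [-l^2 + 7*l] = 7 - 2*l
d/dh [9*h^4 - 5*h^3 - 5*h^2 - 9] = h*(36*h^2 - 15*h - 10)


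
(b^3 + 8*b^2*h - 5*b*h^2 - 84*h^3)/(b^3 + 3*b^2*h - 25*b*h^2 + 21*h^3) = (b + 4*h)/(b - h)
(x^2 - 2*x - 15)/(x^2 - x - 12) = (x - 5)/(x - 4)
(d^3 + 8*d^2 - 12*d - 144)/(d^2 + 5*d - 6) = (d^2 + 2*d - 24)/(d - 1)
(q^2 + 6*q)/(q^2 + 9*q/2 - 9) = 2*q/(2*q - 3)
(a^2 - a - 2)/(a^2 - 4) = (a + 1)/(a + 2)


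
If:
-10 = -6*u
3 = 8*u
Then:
No Solution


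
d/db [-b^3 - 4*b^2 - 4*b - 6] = -3*b^2 - 8*b - 4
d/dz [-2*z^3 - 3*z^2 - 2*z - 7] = -6*z^2 - 6*z - 2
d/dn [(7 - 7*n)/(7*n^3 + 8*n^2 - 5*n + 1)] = 7*(14*n^3 - 13*n^2 - 16*n + 4)/(49*n^6 + 112*n^5 - 6*n^4 - 66*n^3 + 41*n^2 - 10*n + 1)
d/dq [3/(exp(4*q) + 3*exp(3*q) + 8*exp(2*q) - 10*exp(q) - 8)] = (-12*exp(3*q) - 27*exp(2*q) - 48*exp(q) + 30)*exp(q)/(exp(4*q) + 3*exp(3*q) + 8*exp(2*q) - 10*exp(q) - 8)^2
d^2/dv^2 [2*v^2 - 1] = 4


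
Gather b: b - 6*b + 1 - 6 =-5*b - 5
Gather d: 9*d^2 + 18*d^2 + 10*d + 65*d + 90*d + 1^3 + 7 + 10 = 27*d^2 + 165*d + 18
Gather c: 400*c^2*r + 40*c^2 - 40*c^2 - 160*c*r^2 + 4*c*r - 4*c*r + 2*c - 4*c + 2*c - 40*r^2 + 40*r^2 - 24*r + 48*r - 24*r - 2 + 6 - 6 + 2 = 400*c^2*r - 160*c*r^2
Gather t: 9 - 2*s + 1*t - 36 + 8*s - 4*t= 6*s - 3*t - 27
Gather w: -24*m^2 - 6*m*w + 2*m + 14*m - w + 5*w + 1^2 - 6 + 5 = -24*m^2 + 16*m + w*(4 - 6*m)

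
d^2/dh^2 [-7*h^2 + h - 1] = -14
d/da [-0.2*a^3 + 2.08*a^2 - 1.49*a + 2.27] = -0.6*a^2 + 4.16*a - 1.49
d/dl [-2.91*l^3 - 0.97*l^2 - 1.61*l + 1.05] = -8.73*l^2 - 1.94*l - 1.61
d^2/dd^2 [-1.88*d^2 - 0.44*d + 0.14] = -3.76000000000000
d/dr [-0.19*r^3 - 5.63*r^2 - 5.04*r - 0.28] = -0.57*r^2 - 11.26*r - 5.04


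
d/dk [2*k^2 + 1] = 4*k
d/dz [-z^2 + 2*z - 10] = 2 - 2*z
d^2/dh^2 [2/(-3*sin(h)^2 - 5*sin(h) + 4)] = 2*(36*sin(h)^4 + 45*sin(h)^3 + 19*sin(h)^2 - 70*sin(h) - 74)/(3*sin(h)^2 + 5*sin(h) - 4)^3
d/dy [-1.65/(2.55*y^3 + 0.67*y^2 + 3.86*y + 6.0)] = (12.6225*y^2 + 2.211*y + 6.369)/(2.55*y^3 + 0.67*y^2 + 3.86*y + 6.0)^2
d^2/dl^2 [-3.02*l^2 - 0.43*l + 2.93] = -6.04000000000000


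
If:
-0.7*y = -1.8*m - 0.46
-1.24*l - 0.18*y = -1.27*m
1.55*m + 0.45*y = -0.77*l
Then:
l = -0.14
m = -0.07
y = 0.48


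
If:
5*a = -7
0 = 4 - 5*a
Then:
No Solution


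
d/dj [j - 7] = 1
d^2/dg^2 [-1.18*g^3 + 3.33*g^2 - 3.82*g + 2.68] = 6.66 - 7.08*g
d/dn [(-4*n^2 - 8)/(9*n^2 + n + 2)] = 4*(-n^2 + 32*n + 2)/(81*n^4 + 18*n^3 + 37*n^2 + 4*n + 4)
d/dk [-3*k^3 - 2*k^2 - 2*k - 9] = -9*k^2 - 4*k - 2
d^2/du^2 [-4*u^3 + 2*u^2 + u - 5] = 4 - 24*u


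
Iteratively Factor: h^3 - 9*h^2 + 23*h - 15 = (h - 5)*(h^2 - 4*h + 3) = (h - 5)*(h - 3)*(h - 1)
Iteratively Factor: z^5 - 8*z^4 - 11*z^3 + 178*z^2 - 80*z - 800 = (z - 4)*(z^4 - 4*z^3 - 27*z^2 + 70*z + 200) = (z - 5)*(z - 4)*(z^3 + z^2 - 22*z - 40) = (z - 5)*(z - 4)*(z + 4)*(z^2 - 3*z - 10) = (z - 5)^2*(z - 4)*(z + 4)*(z + 2)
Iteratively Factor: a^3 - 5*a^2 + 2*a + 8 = (a - 4)*(a^2 - a - 2) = (a - 4)*(a + 1)*(a - 2)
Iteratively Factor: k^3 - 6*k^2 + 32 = (k + 2)*(k^2 - 8*k + 16) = (k - 4)*(k + 2)*(k - 4)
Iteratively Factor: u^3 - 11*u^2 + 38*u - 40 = (u - 2)*(u^2 - 9*u + 20) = (u - 5)*(u - 2)*(u - 4)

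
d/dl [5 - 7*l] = -7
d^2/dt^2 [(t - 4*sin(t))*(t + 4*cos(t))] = -4*sqrt(2)*t*cos(t + pi/4) + 32*sin(2*t) - 8*sqrt(2)*sin(t + pi/4) + 2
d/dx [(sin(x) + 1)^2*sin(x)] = (sin(x) + 1)*(3*sin(x) + 1)*cos(x)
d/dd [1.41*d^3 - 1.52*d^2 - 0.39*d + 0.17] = 4.23*d^2 - 3.04*d - 0.39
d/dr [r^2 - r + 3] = 2*r - 1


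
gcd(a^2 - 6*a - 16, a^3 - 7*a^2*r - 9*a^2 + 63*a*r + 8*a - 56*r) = a - 8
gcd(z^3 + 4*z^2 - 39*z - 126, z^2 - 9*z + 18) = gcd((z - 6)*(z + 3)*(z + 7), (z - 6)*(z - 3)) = z - 6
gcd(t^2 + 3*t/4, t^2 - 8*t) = t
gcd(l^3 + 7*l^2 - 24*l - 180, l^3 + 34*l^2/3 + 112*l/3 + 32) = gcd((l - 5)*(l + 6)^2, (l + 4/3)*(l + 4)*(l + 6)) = l + 6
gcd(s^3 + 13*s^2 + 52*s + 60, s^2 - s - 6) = s + 2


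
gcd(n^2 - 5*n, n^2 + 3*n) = n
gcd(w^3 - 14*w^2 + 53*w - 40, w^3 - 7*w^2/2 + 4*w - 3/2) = w - 1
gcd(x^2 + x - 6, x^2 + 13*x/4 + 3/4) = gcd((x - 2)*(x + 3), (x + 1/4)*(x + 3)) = x + 3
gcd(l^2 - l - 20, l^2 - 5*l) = l - 5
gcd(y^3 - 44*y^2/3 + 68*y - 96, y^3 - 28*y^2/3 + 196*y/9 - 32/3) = y^2 - 26*y/3 + 16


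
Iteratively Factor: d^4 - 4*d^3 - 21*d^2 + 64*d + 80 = (d + 1)*(d^3 - 5*d^2 - 16*d + 80) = (d - 5)*(d + 1)*(d^2 - 16) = (d - 5)*(d + 1)*(d + 4)*(d - 4)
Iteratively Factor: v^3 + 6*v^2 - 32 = (v + 4)*(v^2 + 2*v - 8) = (v - 2)*(v + 4)*(v + 4)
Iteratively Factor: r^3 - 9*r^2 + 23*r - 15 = (r - 1)*(r^2 - 8*r + 15) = (r - 5)*(r - 1)*(r - 3)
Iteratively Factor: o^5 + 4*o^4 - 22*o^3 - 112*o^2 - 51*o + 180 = (o - 5)*(o^4 + 9*o^3 + 23*o^2 + 3*o - 36) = (o - 5)*(o - 1)*(o^3 + 10*o^2 + 33*o + 36) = (o - 5)*(o - 1)*(o + 4)*(o^2 + 6*o + 9) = (o - 5)*(o - 1)*(o + 3)*(o + 4)*(o + 3)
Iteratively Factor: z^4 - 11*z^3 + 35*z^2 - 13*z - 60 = (z - 5)*(z^3 - 6*z^2 + 5*z + 12) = (z - 5)*(z + 1)*(z^2 - 7*z + 12) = (z - 5)*(z - 3)*(z + 1)*(z - 4)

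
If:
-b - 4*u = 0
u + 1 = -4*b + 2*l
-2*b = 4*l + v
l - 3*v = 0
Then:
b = -52/243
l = 8/81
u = 13/243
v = 8/243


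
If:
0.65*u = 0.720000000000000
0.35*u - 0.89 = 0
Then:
No Solution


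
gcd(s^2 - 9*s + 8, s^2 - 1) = s - 1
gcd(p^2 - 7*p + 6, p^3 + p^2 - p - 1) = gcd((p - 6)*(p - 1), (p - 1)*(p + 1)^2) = p - 1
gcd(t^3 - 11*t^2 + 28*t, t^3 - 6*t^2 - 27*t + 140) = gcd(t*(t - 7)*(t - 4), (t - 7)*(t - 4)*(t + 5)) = t^2 - 11*t + 28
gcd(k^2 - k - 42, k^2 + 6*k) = k + 6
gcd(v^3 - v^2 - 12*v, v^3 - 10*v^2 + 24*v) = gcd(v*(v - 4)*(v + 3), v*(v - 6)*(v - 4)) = v^2 - 4*v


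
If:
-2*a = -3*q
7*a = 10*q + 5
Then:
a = 15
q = 10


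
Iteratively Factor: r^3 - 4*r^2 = (r - 4)*(r^2) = r*(r - 4)*(r)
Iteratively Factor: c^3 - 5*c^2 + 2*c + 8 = (c - 2)*(c^2 - 3*c - 4) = (c - 2)*(c + 1)*(c - 4)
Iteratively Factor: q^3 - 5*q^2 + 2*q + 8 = (q + 1)*(q^2 - 6*q + 8) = (q - 4)*(q + 1)*(q - 2)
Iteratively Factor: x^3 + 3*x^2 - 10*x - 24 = (x - 3)*(x^2 + 6*x + 8) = (x - 3)*(x + 4)*(x + 2)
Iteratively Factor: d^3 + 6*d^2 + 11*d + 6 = (d + 1)*(d^2 + 5*d + 6) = (d + 1)*(d + 3)*(d + 2)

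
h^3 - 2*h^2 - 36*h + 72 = (h - 6)*(h - 2)*(h + 6)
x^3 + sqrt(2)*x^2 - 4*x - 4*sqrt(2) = (x - 2)*(x + 2)*(x + sqrt(2))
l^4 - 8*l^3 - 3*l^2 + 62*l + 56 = (l - 7)*(l - 4)*(l + 1)*(l + 2)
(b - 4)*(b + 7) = b^2 + 3*b - 28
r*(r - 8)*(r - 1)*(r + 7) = r^4 - 2*r^3 - 55*r^2 + 56*r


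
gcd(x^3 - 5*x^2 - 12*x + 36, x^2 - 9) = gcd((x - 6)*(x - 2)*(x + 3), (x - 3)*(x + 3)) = x + 3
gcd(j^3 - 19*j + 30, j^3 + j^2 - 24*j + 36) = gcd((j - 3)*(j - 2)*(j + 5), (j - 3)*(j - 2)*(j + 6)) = j^2 - 5*j + 6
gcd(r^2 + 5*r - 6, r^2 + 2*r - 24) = r + 6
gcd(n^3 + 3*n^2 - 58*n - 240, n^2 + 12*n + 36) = n + 6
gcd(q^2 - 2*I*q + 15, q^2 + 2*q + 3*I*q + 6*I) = q + 3*I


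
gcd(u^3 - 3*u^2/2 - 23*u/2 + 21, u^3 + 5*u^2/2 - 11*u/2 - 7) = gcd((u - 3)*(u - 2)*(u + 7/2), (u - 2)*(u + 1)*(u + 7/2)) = u^2 + 3*u/2 - 7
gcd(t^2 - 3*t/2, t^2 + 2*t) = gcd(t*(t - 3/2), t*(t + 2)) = t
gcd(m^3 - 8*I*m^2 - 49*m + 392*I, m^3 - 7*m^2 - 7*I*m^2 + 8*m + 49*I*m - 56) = m^2 + m*(-7 - 8*I) + 56*I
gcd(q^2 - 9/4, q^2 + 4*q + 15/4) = q + 3/2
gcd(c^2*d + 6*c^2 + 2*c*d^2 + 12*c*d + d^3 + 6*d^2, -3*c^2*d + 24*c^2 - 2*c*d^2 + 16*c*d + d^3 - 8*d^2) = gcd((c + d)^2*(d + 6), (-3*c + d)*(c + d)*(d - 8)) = c + d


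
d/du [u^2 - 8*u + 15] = 2*u - 8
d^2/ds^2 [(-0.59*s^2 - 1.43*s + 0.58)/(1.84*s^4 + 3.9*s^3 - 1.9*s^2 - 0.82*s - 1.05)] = (-11.985024*s^8 - 83.499936*s^7 - 146.987*s^6 + 13.673976*s^5 + 81.317616*s^4 - 178.977556*s^3 - 48.32742*s^2 + 36.78954*s - 0.372706)/(6.229504*s^12 + 39.61152*s^11 + 64.66128*s^10 - 30.815976*s^9 - 112.74036*s^8 - 23.18808*s^7 + 7.423148*s^6 + 55.17492*s^5 + 11.02902*s^4 + 2.532482*s^3 - 8.40231*s^2 - 2.71215*s - 1.157625)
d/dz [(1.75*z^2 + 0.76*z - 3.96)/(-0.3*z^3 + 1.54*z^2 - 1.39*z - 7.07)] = (0.524999999999999*z^4 + 0.456*z^3 - 7.1669*z^2 - 12.5482*z - 10.8776)/(0.09*z^6 - 0.924*z^5 + 3.2056*z^4 - 0.0392000000000001*z^3 - 19.8435*z^2 + 19.6546*z + 49.9849)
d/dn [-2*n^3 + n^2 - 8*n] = -6*n^2 + 2*n - 8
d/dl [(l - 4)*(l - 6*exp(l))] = l - (l - 4)*(6*exp(l) - 1) - 6*exp(l)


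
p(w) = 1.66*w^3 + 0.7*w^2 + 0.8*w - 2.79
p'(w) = 4.98*w^2 + 1.4*w + 0.8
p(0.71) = -1.27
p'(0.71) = 4.30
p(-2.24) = -19.73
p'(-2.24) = 22.65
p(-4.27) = -122.68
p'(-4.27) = 85.62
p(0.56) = -1.83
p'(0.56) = 3.15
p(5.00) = 226.21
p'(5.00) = 132.30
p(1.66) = 8.06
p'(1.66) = 16.85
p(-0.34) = -3.05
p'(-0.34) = 0.90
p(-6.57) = -448.60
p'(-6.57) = 206.56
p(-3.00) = -43.71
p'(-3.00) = 41.42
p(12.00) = 2976.09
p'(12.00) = 734.72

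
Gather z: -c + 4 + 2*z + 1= -c + 2*z + 5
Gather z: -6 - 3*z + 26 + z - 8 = 12 - 2*z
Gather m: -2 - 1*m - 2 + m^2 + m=m^2 - 4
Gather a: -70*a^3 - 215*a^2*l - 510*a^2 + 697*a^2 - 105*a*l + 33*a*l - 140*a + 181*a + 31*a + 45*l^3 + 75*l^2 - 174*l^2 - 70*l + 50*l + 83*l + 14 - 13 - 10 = -70*a^3 + a^2*(187 - 215*l) + a*(72 - 72*l) + 45*l^3 - 99*l^2 + 63*l - 9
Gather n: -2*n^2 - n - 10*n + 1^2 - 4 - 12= -2*n^2 - 11*n - 15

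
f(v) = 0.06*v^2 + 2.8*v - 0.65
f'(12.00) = 4.24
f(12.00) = 41.59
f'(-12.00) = 1.36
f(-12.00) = -25.61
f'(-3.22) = 2.41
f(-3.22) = -9.04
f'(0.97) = 2.92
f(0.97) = 2.12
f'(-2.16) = 2.54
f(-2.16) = -6.42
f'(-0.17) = 2.78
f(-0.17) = -1.12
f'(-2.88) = 2.45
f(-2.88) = -8.22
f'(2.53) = 3.10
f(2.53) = 6.82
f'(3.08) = 3.17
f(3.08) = 8.54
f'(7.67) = 3.72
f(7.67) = 24.36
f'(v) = 0.12*v + 2.8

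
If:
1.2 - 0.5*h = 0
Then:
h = 2.40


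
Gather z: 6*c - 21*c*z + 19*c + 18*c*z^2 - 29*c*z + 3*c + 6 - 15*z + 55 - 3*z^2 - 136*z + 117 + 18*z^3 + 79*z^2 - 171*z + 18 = 28*c + 18*z^3 + z^2*(18*c + 76) + z*(-50*c - 322) + 196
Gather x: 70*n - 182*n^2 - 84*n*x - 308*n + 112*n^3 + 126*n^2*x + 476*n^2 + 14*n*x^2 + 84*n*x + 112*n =112*n^3 + 126*n^2*x + 294*n^2 + 14*n*x^2 - 126*n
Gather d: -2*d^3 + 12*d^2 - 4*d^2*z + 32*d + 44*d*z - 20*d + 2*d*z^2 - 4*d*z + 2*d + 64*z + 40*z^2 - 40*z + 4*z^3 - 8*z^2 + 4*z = -2*d^3 + d^2*(12 - 4*z) + d*(2*z^2 + 40*z + 14) + 4*z^3 + 32*z^2 + 28*z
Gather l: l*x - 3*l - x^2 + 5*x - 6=l*(x - 3) - x^2 + 5*x - 6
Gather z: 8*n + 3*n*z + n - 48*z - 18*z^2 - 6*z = 9*n - 18*z^2 + z*(3*n - 54)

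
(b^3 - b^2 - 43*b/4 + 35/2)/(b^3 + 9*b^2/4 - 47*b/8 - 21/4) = 2*(2*b - 5)/(4*b + 3)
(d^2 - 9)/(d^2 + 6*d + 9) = (d - 3)/(d + 3)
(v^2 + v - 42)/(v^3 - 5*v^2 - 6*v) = (v + 7)/(v*(v + 1))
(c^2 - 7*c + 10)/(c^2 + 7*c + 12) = (c^2 - 7*c + 10)/(c^2 + 7*c + 12)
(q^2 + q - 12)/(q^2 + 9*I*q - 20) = (q^2 + q - 12)/(q^2 + 9*I*q - 20)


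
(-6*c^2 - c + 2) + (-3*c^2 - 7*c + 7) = -9*c^2 - 8*c + 9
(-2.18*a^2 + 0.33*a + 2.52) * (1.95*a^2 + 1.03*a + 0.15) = -4.251*a^4 - 1.6019*a^3 + 4.9269*a^2 + 2.6451*a + 0.378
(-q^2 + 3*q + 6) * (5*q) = -5*q^3 + 15*q^2 + 30*q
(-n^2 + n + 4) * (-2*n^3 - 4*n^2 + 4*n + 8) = 2*n^5 + 2*n^4 - 16*n^3 - 20*n^2 + 24*n + 32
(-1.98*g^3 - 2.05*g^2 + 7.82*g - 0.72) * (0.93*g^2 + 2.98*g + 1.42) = -1.8414*g^5 - 7.8069*g^4 - 1.648*g^3 + 19.723*g^2 + 8.9588*g - 1.0224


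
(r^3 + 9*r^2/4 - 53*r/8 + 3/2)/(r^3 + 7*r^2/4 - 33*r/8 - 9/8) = (4*r^2 + 15*r - 4)/(4*r^2 + 13*r + 3)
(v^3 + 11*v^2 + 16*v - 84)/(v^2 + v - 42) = (v^2 + 4*v - 12)/(v - 6)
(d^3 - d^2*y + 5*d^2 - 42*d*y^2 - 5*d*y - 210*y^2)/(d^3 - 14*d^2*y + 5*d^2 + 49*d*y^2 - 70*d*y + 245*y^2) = (-d - 6*y)/(-d + 7*y)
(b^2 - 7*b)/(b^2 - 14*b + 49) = b/(b - 7)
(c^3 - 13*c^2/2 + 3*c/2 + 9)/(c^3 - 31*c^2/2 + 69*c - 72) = (c + 1)/(c - 8)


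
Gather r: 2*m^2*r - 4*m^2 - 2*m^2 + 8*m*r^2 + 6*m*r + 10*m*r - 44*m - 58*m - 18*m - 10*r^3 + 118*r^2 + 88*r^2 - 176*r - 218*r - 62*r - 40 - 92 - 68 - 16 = -6*m^2 - 120*m - 10*r^3 + r^2*(8*m + 206) + r*(2*m^2 + 16*m - 456) - 216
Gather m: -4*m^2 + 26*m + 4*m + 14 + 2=-4*m^2 + 30*m + 16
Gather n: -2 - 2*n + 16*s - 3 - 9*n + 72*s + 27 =-11*n + 88*s + 22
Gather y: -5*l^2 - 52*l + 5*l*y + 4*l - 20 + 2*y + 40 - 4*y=-5*l^2 - 48*l + y*(5*l - 2) + 20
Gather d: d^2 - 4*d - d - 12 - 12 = d^2 - 5*d - 24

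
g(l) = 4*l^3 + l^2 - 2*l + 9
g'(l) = 12*l^2 + 2*l - 2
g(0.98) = 11.77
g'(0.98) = 11.48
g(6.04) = 914.80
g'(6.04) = 447.86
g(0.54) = 8.84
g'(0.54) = 2.58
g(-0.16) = 9.33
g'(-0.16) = -2.01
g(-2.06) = -17.60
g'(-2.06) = 44.80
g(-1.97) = -13.76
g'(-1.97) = 40.63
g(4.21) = 316.78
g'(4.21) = 219.11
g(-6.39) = -981.06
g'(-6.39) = 475.21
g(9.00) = 2988.00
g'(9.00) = 988.00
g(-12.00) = -6735.00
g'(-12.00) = 1702.00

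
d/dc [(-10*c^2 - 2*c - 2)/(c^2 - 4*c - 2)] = 2*(21*c^2 + 22*c - 2)/(c^4 - 8*c^3 + 12*c^2 + 16*c + 4)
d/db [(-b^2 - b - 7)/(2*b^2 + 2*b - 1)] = 15*(2*b + 1)/(4*b^4 + 8*b^3 - 4*b + 1)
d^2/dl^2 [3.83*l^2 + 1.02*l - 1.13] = 7.66000000000000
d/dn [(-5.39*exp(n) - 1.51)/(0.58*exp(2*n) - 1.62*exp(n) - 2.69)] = (3.1262*exp(2*n) + 1.7516*exp(n) + 12.0529)*exp(n)/(0.3364*exp(4*n) - 1.8792*exp(3*n) - 0.495999999999999*exp(2*n) + 8.7156*exp(n) + 7.2361)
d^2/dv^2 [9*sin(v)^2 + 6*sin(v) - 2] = -6*sin(v) + 18*cos(2*v)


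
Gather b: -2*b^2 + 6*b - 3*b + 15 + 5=-2*b^2 + 3*b + 20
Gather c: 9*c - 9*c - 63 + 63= 0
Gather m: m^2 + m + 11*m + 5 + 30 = m^2 + 12*m + 35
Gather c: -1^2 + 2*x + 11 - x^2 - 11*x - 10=-x^2 - 9*x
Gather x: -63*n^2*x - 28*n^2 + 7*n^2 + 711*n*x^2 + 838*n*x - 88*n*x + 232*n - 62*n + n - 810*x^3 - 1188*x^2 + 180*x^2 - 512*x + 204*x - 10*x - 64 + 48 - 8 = -21*n^2 + 171*n - 810*x^3 + x^2*(711*n - 1008) + x*(-63*n^2 + 750*n - 318) - 24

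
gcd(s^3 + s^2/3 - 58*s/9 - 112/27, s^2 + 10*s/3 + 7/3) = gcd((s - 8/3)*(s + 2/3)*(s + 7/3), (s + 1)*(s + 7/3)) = s + 7/3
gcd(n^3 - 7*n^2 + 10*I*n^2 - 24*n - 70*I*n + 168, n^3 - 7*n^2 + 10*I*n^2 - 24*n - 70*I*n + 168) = n^3 + n^2*(-7 + 10*I) + n*(-24 - 70*I) + 168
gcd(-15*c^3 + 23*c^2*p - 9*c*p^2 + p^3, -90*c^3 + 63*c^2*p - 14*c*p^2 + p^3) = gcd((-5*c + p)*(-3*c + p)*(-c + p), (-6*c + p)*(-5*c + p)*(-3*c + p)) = 15*c^2 - 8*c*p + p^2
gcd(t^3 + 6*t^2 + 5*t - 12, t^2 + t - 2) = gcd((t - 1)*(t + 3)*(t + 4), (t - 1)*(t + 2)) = t - 1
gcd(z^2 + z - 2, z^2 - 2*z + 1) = z - 1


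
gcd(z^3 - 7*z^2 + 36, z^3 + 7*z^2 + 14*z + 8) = z + 2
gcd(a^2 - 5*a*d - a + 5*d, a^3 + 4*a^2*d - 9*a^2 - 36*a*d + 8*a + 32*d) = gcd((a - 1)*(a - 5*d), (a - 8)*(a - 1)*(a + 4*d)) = a - 1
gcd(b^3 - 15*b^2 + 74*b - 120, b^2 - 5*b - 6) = b - 6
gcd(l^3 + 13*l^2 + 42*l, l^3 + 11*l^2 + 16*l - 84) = l^2 + 13*l + 42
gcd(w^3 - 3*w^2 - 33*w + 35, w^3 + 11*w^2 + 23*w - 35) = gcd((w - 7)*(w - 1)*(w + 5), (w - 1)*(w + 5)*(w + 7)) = w^2 + 4*w - 5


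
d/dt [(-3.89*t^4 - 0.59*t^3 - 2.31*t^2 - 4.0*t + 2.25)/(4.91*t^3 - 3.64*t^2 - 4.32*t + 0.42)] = (-19.0999*t^6 + 28.3192*t^5 + 63.9041*t^4 + 37.8424*t^3 - 38.4667*t^2 + 14.4396*t + 8.04)/(24.1081*t^6 - 35.7448*t^5 - 29.1728*t^4 + 35.574*t^3 + 15.6048*t^2 - 3.6288*t + 0.1764)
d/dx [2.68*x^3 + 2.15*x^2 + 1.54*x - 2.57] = 8.04*x^2 + 4.3*x + 1.54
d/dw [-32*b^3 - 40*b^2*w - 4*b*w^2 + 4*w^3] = -40*b^2 - 8*b*w + 12*w^2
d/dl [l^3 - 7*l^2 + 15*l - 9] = 3*l^2 - 14*l + 15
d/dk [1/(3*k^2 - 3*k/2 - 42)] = 2*(1 - 4*k)/(3*(-2*k^2 + k + 28)^2)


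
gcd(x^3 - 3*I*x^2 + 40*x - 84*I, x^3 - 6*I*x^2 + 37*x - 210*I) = x^2 - I*x + 42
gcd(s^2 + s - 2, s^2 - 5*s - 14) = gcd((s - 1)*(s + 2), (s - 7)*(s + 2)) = s + 2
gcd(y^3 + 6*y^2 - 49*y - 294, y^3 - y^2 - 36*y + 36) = y + 6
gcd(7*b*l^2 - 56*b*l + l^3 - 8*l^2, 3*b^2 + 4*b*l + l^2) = 1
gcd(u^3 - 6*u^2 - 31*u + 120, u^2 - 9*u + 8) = u - 8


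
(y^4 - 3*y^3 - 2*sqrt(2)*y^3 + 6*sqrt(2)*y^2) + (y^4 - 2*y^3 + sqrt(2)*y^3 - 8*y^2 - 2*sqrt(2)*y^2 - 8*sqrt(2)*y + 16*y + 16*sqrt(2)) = 2*y^4 - 5*y^3 - sqrt(2)*y^3 - 8*y^2 + 4*sqrt(2)*y^2 - 8*sqrt(2)*y + 16*y + 16*sqrt(2)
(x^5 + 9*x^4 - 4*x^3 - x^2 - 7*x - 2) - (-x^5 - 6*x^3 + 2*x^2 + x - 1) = 2*x^5 + 9*x^4 + 2*x^3 - 3*x^2 - 8*x - 1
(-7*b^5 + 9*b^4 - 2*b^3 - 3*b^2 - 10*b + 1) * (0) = 0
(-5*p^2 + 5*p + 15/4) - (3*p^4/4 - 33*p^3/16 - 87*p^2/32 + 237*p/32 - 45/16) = -3*p^4/4 + 33*p^3/16 - 73*p^2/32 - 77*p/32 + 105/16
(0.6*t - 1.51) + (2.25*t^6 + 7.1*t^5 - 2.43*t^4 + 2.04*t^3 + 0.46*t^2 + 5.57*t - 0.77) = 2.25*t^6 + 7.1*t^5 - 2.43*t^4 + 2.04*t^3 + 0.46*t^2 + 6.17*t - 2.28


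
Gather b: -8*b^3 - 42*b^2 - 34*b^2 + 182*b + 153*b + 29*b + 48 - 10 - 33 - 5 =-8*b^3 - 76*b^2 + 364*b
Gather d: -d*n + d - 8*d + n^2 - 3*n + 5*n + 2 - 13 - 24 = d*(-n - 7) + n^2 + 2*n - 35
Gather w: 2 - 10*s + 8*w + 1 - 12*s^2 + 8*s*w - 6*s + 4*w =-12*s^2 - 16*s + w*(8*s + 12) + 3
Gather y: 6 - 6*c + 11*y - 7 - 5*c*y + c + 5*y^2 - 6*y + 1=-5*c + 5*y^2 + y*(5 - 5*c)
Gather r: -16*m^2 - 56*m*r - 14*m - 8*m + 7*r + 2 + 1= -16*m^2 - 22*m + r*(7 - 56*m) + 3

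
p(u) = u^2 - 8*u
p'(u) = 2*u - 8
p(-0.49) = 4.16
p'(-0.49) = -8.98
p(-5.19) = 68.46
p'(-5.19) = -18.38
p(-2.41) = 25.09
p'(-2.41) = -12.82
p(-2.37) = 24.58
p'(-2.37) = -12.74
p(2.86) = -14.70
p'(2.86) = -2.28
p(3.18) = -15.33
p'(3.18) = -1.64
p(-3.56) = 41.15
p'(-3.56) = -15.12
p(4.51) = -15.74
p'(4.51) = 1.02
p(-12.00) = 240.00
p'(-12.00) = -32.00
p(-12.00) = 240.00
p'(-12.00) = -32.00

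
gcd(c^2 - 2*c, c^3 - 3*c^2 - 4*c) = c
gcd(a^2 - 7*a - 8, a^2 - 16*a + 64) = a - 8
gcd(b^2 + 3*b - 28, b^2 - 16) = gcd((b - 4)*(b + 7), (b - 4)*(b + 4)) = b - 4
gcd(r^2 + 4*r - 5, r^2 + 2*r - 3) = r - 1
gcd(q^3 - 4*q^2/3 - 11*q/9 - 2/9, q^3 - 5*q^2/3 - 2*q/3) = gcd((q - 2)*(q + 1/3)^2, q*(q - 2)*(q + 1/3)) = q^2 - 5*q/3 - 2/3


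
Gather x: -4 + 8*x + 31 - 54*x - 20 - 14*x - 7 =-60*x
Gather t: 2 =2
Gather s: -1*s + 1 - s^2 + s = 1 - s^2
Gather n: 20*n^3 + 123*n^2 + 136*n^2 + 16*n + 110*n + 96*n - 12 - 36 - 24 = 20*n^3 + 259*n^2 + 222*n - 72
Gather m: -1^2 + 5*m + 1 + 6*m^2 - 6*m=6*m^2 - m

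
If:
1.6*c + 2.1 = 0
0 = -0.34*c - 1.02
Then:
No Solution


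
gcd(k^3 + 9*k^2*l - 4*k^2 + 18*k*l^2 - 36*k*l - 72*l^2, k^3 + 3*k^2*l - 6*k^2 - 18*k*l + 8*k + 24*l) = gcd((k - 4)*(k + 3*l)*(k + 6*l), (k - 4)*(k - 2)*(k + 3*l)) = k^2 + 3*k*l - 4*k - 12*l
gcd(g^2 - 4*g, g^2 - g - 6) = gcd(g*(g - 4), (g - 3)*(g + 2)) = 1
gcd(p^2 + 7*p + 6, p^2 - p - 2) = p + 1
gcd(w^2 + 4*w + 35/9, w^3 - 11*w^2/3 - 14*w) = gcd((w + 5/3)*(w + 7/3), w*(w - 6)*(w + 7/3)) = w + 7/3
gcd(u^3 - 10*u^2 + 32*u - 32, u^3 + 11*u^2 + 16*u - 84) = u - 2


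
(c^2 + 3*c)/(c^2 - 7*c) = (c + 3)/(c - 7)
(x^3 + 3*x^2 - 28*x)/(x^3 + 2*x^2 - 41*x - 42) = x*(x - 4)/(x^2 - 5*x - 6)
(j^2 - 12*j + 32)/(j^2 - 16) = (j - 8)/(j + 4)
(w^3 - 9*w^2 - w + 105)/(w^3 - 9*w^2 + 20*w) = (w^2 - 4*w - 21)/(w*(w - 4))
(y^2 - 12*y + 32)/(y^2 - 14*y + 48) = (y - 4)/(y - 6)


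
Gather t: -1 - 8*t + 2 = 1 - 8*t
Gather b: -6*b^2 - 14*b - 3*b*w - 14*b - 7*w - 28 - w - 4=-6*b^2 + b*(-3*w - 28) - 8*w - 32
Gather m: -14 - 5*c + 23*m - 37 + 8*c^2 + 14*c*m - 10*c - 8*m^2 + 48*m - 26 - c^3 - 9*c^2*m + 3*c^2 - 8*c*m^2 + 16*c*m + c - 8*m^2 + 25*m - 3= -c^3 + 11*c^2 - 14*c + m^2*(-8*c - 16) + m*(-9*c^2 + 30*c + 96) - 80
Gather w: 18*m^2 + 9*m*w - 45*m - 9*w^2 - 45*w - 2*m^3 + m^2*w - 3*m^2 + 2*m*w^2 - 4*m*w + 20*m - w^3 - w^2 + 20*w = -2*m^3 + 15*m^2 - 25*m - w^3 + w^2*(2*m - 10) + w*(m^2 + 5*m - 25)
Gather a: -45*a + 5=5 - 45*a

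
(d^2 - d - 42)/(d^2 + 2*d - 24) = (d - 7)/(d - 4)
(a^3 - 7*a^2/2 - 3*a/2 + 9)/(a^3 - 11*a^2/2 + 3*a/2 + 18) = (a - 2)/(a - 4)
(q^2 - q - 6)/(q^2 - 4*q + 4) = (q^2 - q - 6)/(q^2 - 4*q + 4)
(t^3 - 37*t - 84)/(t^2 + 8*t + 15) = (t^2 - 3*t - 28)/(t + 5)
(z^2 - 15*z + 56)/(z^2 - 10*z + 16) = (z - 7)/(z - 2)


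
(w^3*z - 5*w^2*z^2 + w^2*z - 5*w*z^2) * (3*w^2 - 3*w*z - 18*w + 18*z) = 3*w^5*z - 18*w^4*z^2 - 15*w^4*z + 15*w^3*z^3 + 90*w^3*z^2 - 18*w^3*z - 75*w^2*z^3 + 108*w^2*z^2 - 90*w*z^3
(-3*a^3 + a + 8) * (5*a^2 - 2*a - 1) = -15*a^5 + 6*a^4 + 8*a^3 + 38*a^2 - 17*a - 8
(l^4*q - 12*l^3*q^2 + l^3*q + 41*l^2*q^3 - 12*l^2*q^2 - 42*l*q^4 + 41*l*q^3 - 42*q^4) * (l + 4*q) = l^5*q - 8*l^4*q^2 + l^4*q - 7*l^3*q^3 - 8*l^3*q^2 + 122*l^2*q^4 - 7*l^2*q^3 - 168*l*q^5 + 122*l*q^4 - 168*q^5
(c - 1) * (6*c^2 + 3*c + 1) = 6*c^3 - 3*c^2 - 2*c - 1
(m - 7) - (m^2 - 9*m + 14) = -m^2 + 10*m - 21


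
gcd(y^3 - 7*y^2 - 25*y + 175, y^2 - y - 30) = y + 5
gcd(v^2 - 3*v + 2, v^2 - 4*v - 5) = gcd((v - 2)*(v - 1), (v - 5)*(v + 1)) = 1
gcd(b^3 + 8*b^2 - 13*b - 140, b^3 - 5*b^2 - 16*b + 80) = b - 4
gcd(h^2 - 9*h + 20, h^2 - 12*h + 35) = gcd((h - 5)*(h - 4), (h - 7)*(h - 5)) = h - 5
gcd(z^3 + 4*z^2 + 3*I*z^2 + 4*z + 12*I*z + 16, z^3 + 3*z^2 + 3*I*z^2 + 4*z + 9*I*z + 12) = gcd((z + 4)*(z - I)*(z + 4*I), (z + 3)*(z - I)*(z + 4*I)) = z^2 + 3*I*z + 4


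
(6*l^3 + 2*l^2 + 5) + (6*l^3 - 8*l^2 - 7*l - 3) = 12*l^3 - 6*l^2 - 7*l + 2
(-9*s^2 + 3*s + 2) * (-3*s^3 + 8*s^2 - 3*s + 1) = 27*s^5 - 81*s^4 + 45*s^3 - 2*s^2 - 3*s + 2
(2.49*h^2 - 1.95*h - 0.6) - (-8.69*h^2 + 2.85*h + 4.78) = 11.18*h^2 - 4.8*h - 5.38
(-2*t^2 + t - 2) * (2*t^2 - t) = -4*t^4 + 4*t^3 - 5*t^2 + 2*t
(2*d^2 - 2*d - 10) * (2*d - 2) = 4*d^3 - 8*d^2 - 16*d + 20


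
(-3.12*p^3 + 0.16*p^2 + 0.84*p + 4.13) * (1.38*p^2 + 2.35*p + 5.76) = -4.3056*p^5 - 7.1112*p^4 - 16.436*p^3 + 8.595*p^2 + 14.5439*p + 23.7888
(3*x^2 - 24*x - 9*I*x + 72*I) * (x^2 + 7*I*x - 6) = 3*x^4 - 24*x^3 + 12*I*x^3 + 45*x^2 - 96*I*x^2 - 360*x + 54*I*x - 432*I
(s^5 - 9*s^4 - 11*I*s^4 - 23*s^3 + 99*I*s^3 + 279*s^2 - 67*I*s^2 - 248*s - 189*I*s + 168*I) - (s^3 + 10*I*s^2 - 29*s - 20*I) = s^5 - 9*s^4 - 11*I*s^4 - 24*s^3 + 99*I*s^3 + 279*s^2 - 77*I*s^2 - 219*s - 189*I*s + 188*I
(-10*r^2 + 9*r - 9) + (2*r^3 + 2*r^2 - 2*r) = 2*r^3 - 8*r^2 + 7*r - 9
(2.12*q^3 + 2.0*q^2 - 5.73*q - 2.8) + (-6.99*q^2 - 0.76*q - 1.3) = 2.12*q^3 - 4.99*q^2 - 6.49*q - 4.1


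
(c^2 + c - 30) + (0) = c^2 + c - 30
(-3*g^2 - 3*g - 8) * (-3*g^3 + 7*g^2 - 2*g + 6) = 9*g^5 - 12*g^4 + 9*g^3 - 68*g^2 - 2*g - 48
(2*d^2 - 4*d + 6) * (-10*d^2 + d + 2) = -20*d^4 + 42*d^3 - 60*d^2 - 2*d + 12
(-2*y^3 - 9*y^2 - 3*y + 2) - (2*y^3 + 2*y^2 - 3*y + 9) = -4*y^3 - 11*y^2 - 7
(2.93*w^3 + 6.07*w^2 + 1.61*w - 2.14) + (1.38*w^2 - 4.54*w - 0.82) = 2.93*w^3 + 7.45*w^2 - 2.93*w - 2.96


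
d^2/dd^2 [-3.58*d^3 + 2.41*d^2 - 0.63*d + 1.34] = 4.82 - 21.48*d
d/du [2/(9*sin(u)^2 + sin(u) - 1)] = -2*(18*sin(u) + 1)*cos(u)/(9*sin(u)^2 + sin(u) - 1)^2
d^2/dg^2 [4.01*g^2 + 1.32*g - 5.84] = 8.02000000000000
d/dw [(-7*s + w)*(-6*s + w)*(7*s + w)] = -49*s^2 - 12*s*w + 3*w^2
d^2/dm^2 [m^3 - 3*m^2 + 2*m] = 6*m - 6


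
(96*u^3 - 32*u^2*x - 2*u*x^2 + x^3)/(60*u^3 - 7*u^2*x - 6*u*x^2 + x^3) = (-24*u^2 + 2*u*x + x^2)/(-15*u^2 - 2*u*x + x^2)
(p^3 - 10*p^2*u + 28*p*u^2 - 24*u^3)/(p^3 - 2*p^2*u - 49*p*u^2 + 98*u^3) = (p^2 - 8*p*u + 12*u^2)/(p^2 - 49*u^2)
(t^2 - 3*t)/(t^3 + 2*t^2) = (t - 3)/(t*(t + 2))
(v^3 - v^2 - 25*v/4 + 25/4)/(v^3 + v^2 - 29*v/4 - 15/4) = (2*v^2 + 3*v - 5)/(2*v^2 + 7*v + 3)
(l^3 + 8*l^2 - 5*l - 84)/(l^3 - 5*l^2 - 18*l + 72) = (l + 7)/(l - 6)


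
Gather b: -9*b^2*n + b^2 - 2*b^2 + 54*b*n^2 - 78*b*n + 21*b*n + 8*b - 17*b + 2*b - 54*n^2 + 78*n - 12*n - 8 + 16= b^2*(-9*n - 1) + b*(54*n^2 - 57*n - 7) - 54*n^2 + 66*n + 8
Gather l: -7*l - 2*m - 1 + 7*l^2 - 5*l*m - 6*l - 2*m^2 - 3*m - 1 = 7*l^2 + l*(-5*m - 13) - 2*m^2 - 5*m - 2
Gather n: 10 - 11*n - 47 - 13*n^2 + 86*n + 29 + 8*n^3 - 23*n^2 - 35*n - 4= 8*n^3 - 36*n^2 + 40*n - 12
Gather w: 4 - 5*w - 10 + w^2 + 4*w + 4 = w^2 - w - 2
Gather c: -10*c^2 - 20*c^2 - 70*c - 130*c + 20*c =-30*c^2 - 180*c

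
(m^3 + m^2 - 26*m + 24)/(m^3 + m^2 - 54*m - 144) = (m^2 - 5*m + 4)/(m^2 - 5*m - 24)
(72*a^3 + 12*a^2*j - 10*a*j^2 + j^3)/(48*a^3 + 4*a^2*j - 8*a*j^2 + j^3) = (6*a - j)/(4*a - j)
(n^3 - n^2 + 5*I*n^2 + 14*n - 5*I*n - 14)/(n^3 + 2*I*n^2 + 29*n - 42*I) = (n - 1)/(n - 3*I)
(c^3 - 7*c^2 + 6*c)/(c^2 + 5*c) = (c^2 - 7*c + 6)/(c + 5)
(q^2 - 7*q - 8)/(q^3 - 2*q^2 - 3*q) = (q - 8)/(q*(q - 3))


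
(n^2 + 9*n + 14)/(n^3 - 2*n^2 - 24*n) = (n^2 + 9*n + 14)/(n*(n^2 - 2*n - 24))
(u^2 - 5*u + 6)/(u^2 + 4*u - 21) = (u - 2)/(u + 7)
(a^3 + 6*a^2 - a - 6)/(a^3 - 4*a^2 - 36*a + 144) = (a^2 - 1)/(a^2 - 10*a + 24)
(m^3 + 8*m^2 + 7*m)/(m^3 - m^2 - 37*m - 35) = m*(m + 7)/(m^2 - 2*m - 35)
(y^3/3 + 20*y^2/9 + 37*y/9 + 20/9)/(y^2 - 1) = (3*y^2 + 17*y + 20)/(9*(y - 1))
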